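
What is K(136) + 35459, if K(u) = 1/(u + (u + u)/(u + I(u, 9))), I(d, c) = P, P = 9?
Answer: 708896473/19992 ≈ 35459.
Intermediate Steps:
I(d, c) = 9
K(u) = 1/(u + 2*u/(9 + u)) (K(u) = 1/(u + (u + u)/(u + 9)) = 1/(u + (2*u)/(9 + u)) = 1/(u + 2*u/(9 + u)))
K(136) + 35459 = (9 + 136)/(136*(11 + 136)) + 35459 = (1/136)*145/147 + 35459 = (1/136)*(1/147)*145 + 35459 = 145/19992 + 35459 = 708896473/19992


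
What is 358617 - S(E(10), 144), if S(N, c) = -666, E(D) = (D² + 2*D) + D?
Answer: 359283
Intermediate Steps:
E(D) = D² + 3*D
358617 - S(E(10), 144) = 358617 - 1*(-666) = 358617 + 666 = 359283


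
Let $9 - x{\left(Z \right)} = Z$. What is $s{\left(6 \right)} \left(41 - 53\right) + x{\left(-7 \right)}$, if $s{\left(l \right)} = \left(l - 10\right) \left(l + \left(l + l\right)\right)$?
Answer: $880$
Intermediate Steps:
$x{\left(Z \right)} = 9 - Z$
$s{\left(l \right)} = 3 l \left(-10 + l\right)$ ($s{\left(l \right)} = \left(-10 + l\right) \left(l + 2 l\right) = \left(-10 + l\right) 3 l = 3 l \left(-10 + l\right)$)
$s{\left(6 \right)} \left(41 - 53\right) + x{\left(-7 \right)} = 3 \cdot 6 \left(-10 + 6\right) \left(41 - 53\right) + \left(9 - -7\right) = 3 \cdot 6 \left(-4\right) \left(-12\right) + \left(9 + 7\right) = \left(-72\right) \left(-12\right) + 16 = 864 + 16 = 880$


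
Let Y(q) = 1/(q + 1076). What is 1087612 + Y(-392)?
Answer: 743926609/684 ≈ 1.0876e+6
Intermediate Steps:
Y(q) = 1/(1076 + q)
1087612 + Y(-392) = 1087612 + 1/(1076 - 392) = 1087612 + 1/684 = 743926609/684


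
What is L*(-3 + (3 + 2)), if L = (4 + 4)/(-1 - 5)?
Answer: -8/3 ≈ -2.6667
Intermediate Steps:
L = -4/3 (L = 8/(-6) = 8*(-⅙) = -4/3 ≈ -1.3333)
L*(-3 + (3 + 2)) = -4*(-3 + (3 + 2))/3 = -4*(-3 + 5)/3 = -4/3*2 = -8/3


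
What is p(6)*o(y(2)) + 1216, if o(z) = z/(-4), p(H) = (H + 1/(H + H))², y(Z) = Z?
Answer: 344879/288 ≈ 1197.5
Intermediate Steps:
p(H) = (H + 1/(2*H))²
o(z) = -z/4
p(6)*o(y(2)) + 1216 = ((¼)*(1 + 2*6²)²/6²)*(-¼*2) + 1216 = ((¼)*(1/36)*(1 + 2*36)²)*(-½) + 1216 = ((¼)*(1/36)*(1 + 72)²)*(-½) + 1216 = ((¼)*(1/36)*73²)*(-½) + 1216 = ((¼)*(1/36)*5329)*(-½) + 1216 = (5329/144)*(-½) + 1216 = -5329/288 + 1216 = 344879/288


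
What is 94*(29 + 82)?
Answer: 10434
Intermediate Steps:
94*(29 + 82) = 94*111 = 10434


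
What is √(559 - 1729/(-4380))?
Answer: √2682913155/2190 ≈ 23.652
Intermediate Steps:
√(559 - 1729/(-4380)) = √(559 - 1729*(-1/4380)) = √(559 + 1729/4380) = √(2450149/4380) = √2682913155/2190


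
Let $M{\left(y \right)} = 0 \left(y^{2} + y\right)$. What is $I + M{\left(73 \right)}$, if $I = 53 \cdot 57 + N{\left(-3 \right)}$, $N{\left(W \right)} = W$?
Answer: $3018$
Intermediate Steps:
$M{\left(y \right)} = 0$ ($M{\left(y \right)} = 0 \left(y + y^{2}\right) = 0$)
$I = 3018$ ($I = 53 \cdot 57 - 3 = 3021 - 3 = 3018$)
$I + M{\left(73 \right)} = 3018 + 0 = 3018$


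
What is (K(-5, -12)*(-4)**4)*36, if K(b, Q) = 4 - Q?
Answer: 147456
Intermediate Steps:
(K(-5, -12)*(-4)**4)*36 = ((4 - 1*(-12))*(-4)**4)*36 = ((4 + 12)*256)*36 = (16*256)*36 = 4096*36 = 147456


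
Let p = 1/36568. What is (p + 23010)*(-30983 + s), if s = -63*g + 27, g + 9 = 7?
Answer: -12970638532615/18284 ≈ -7.0940e+8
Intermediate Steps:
p = 1/36568 ≈ 2.7346e-5
g = -2 (g = -9 + 7 = -2)
s = 153 (s = -63*(-2) + 27 = 126 + 27 = 153)
(p + 23010)*(-30983 + s) = (1/36568 + 23010)*(-30983 + 153) = (841429681/36568)*(-30830) = -12970638532615/18284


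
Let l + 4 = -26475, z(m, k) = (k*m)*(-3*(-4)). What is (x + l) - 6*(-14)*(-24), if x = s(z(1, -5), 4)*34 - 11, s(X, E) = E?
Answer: -28370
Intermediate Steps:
z(m, k) = 12*k*m (z(m, k) = (k*m)*12 = 12*k*m)
l = -26479 (l = -4 - 26475 = -26479)
x = 125 (x = 4*34 - 11 = 136 - 11 = 125)
(x + l) - 6*(-14)*(-24) = (125 - 26479) - 6*(-14)*(-24) = -26354 + 84*(-24) = -26354 - 2016 = -28370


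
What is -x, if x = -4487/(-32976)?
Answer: -4487/32976 ≈ -0.13607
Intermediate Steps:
x = 4487/32976 (x = -4487*(-1/32976) = 4487/32976 ≈ 0.13607)
-x = -1*4487/32976 = -4487/32976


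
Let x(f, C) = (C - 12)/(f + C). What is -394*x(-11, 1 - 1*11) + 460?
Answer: 992/21 ≈ 47.238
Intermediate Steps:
x(f, C) = (-12 + C)/(C + f)
-394*x(-11, 1 - 1*11) + 460 = -394*(-12 + (1 - 1*11))/((1 - 1*11) - 11) + 460 = -394*(-12 + (1 - 11))/((1 - 11) - 11) + 460 = -394*(-12 - 10)/(-10 - 11) + 460 = -394*(-22)/(-21) + 460 = -(-394)*(-22)/21 + 460 = -394*22/21 + 460 = -8668/21 + 460 = 992/21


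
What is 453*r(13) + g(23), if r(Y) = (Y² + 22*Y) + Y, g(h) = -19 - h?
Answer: 211962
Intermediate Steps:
r(Y) = Y² + 23*Y
453*r(13) + g(23) = 453*(13*(23 + 13)) + (-19 - 1*23) = 453*(13*36) + (-19 - 23) = 453*468 - 42 = 212004 - 42 = 211962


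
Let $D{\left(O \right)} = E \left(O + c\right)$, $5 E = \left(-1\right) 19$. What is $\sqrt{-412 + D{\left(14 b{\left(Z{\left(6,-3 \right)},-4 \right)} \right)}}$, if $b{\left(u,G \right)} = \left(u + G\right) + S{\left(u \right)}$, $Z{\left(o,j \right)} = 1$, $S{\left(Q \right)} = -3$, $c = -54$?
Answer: $\frac{\sqrt{2810}}{5} \approx 10.602$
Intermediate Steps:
$E = - \frac{19}{5}$ ($E = \frac{\left(-1\right) 19}{5} = \frac{1}{5} \left(-19\right) = - \frac{19}{5} \approx -3.8$)
$b{\left(u,G \right)} = -3 + G + u$ ($b{\left(u,G \right)} = \left(u + G\right) - 3 = \left(G + u\right) - 3 = -3 + G + u$)
$D{\left(O \right)} = \frac{1026}{5} - \frac{19 O}{5}$ ($D{\left(O \right)} = - \frac{19 \left(O - 54\right)}{5} = - \frac{19 \left(-54 + O\right)}{5} = \frac{1026}{5} - \frac{19 O}{5}$)
$\sqrt{-412 + D{\left(14 b{\left(Z{\left(6,-3 \right)},-4 \right)} \right)}} = \sqrt{-412 - \left(- \frac{1026}{5} + \frac{19 \cdot 14 \left(-3 - 4 + 1\right)}{5}\right)} = \sqrt{-412 - \left(- \frac{1026}{5} + \frac{19 \cdot 14 \left(-6\right)}{5}\right)} = \sqrt{-412 + \left(\frac{1026}{5} - - \frac{1596}{5}\right)} = \sqrt{-412 + \left(\frac{1026}{5} + \frac{1596}{5}\right)} = \sqrt{-412 + \frac{2622}{5}} = \sqrt{\frac{562}{5}} = \frac{\sqrt{2810}}{5}$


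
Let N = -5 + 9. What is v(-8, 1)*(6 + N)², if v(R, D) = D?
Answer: 100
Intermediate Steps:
N = 4
v(-8, 1)*(6 + N)² = 1*(6 + 4)² = 1*10² = 1*100 = 100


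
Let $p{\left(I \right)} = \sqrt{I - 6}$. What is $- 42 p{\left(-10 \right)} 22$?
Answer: $- 3696 i \approx - 3696.0 i$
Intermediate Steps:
$p{\left(I \right)} = \sqrt{-6 + I}$
$- 42 p{\left(-10 \right)} 22 = - 42 \sqrt{-6 - 10} \cdot 22 = - 42 \sqrt{-16} \cdot 22 = - 42 \cdot 4 i 22 = - 168 i 22 = - 3696 i$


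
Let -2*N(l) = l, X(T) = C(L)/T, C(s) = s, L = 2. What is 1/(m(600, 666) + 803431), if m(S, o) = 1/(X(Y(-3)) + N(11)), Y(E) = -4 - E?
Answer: 15/12051463 ≈ 1.2447e-6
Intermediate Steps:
X(T) = 2/T
N(l) = -l/2
m(S, o) = -2/15 (m(S, o) = 1/(2/(-4 - 1*(-3)) - 1/2*11) = 1/(2/(-4 + 3) - 11/2) = 1/(2/(-1) - 11/2) = 1/(2*(-1) - 11/2) = 1/(-2 - 11/2) = 1/(-15/2) = -2/15)
1/(m(600, 666) + 803431) = 1/(-2/15 + 803431) = 1/(12051463/15) = 15/12051463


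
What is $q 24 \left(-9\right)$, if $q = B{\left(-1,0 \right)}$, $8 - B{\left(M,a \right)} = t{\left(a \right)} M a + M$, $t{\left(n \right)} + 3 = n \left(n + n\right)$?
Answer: $-1944$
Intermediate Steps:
$t{\left(n \right)} = -3 + 2 n^{2}$ ($t{\left(n \right)} = -3 + n \left(n + n\right) = -3 + n 2 n = -3 + 2 n^{2}$)
$B{\left(M,a \right)} = 8 - M - M a \left(-3 + 2 a^{2}\right)$ ($B{\left(M,a \right)} = 8 - \left(\left(-3 + 2 a^{2}\right) M a + M\right) = 8 - \left(M \left(-3 + 2 a^{2}\right) a + M\right) = 8 - \left(M a \left(-3 + 2 a^{2}\right) + M\right) = 8 - \left(M + M a \left(-3 + 2 a^{2}\right)\right) = 8 - M - M a \left(-3 + 2 a^{2}\right)$)
$q = 9$ ($q = 8 - -1 - \left(-1\right) 0 \left(-3 + 2 \cdot 0^{2}\right) = 8 + 1 - \left(-1\right) 0 \left(-3 + 2 \cdot 0\right) = 8 + 1 - \left(-1\right) 0 \left(-3 + 0\right) = 8 + 1 - \left(-1\right) 0 \left(-3\right) = 8 + 1 + 0 = 9$)
$q 24 \left(-9\right) = 9 \cdot 24 \left(-9\right) = 216 \left(-9\right) = -1944$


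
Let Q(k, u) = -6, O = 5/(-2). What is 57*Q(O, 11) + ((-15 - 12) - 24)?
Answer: -393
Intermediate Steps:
O = -5/2 (O = 5*(-1/2) = -5/2 ≈ -2.5000)
57*Q(O, 11) + ((-15 - 12) - 24) = 57*(-6) + ((-15 - 12) - 24) = -342 + (-27 - 24) = -342 - 51 = -393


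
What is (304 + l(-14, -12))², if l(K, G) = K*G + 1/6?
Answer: 8025889/36 ≈ 2.2294e+5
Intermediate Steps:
l(K, G) = ⅙ + G*K (l(K, G) = G*K + ⅙ = ⅙ + G*K)
(304 + l(-14, -12))² = (304 + (⅙ - 12*(-14)))² = (304 + (⅙ + 168))² = (304 + 1009/6)² = (2833/6)² = 8025889/36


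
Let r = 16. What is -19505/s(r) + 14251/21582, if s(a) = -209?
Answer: 38539579/410058 ≈ 93.986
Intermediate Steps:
-19505/s(r) + 14251/21582 = -19505/(-209) + 14251/21582 = -19505*(-1/209) + 14251*(1/21582) = 19505/209 + 14251/21582 = 38539579/410058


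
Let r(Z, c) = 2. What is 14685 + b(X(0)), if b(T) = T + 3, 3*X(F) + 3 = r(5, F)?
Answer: 44063/3 ≈ 14688.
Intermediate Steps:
X(F) = -⅓ (X(F) = -1 + (⅓)*2 = -1 + ⅔ = -⅓)
b(T) = 3 + T
14685 + b(X(0)) = 14685 + (3 - ⅓) = 14685 + 8/3 = 44063/3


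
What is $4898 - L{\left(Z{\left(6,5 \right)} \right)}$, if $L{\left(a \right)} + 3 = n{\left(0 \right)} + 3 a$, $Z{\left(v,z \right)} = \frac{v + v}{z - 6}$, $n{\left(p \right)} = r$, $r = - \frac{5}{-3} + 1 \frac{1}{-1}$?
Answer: $\frac{14809}{3} \approx 4936.3$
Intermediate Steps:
$r = \frac{2}{3}$ ($r = \left(-5\right) \left(- \frac{1}{3}\right) + 1 \left(-1\right) = \frac{5}{3} - 1 = \frac{2}{3} \approx 0.66667$)
$n{\left(p \right)} = \frac{2}{3}$
$Z{\left(v,z \right)} = \frac{2 v}{-6 + z}$
$L{\left(a \right)} = - \frac{7}{3} + 3 a$ ($L{\left(a \right)} = -3 + \left(\frac{2}{3} + 3 a\right) = - \frac{7}{3} + 3 a$)
$4898 - L{\left(Z{\left(6,5 \right)} \right)} = 4898 - \left(- \frac{7}{3} + 3 \cdot 2 \cdot 6 \frac{1}{-6 + 5}\right) = 4898 - \left(- \frac{7}{3} + 3 \cdot 2 \cdot 6 \frac{1}{-1}\right) = 4898 - \left(- \frac{7}{3} + 3 \cdot 2 \cdot 6 \left(-1\right)\right) = 4898 - \left(- \frac{7}{3} + 3 \left(-12\right)\right) = 4898 - \left(- \frac{7}{3} - 36\right) = 4898 - - \frac{115}{3} = 4898 + \frac{115}{3} = \frac{14809}{3}$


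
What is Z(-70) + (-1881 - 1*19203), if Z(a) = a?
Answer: -21154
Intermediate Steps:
Z(-70) + (-1881 - 1*19203) = -70 + (-1881 - 1*19203) = -70 + (-1881 - 19203) = -70 - 21084 = -21154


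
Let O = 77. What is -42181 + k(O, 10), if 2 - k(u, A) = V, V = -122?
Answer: -42057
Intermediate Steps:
k(u, A) = 124 (k(u, A) = 2 - 1*(-122) = 2 + 122 = 124)
-42181 + k(O, 10) = -42181 + 124 = -42057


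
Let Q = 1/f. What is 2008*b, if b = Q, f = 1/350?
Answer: 702800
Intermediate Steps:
f = 1/350 ≈ 0.0028571
Q = 350 (Q = 1/(1/350) = 350)
b = 350
2008*b = 2008*350 = 702800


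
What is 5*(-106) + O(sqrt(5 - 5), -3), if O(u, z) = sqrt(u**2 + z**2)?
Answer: -527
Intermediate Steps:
5*(-106) + O(sqrt(5 - 5), -3) = 5*(-106) + sqrt((sqrt(5 - 5))**2 + (-3)**2) = -530 + sqrt((sqrt(0))**2 + 9) = -530 + sqrt(0**2 + 9) = -530 + sqrt(0 + 9) = -530 + sqrt(9) = -530 + 3 = -527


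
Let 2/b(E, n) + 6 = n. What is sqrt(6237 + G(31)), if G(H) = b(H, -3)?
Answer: sqrt(56131)/3 ≈ 78.973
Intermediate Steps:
b(E, n) = 2/(-6 + n)
G(H) = -2/9 (G(H) = 2/(-6 - 3) = 2/(-9) = 2*(-1/9) = -2/9)
sqrt(6237 + G(31)) = sqrt(6237 - 2/9) = sqrt(56131/9) = sqrt(56131)/3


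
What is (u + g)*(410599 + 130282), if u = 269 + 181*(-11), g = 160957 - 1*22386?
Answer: 74019023969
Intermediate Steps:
g = 138571 (g = 160957 - 22386 = 138571)
u = -1722 (u = 269 - 1991 = -1722)
(u + g)*(410599 + 130282) = (-1722 + 138571)*(410599 + 130282) = 136849*540881 = 74019023969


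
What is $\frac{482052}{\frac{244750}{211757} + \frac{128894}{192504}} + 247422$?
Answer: $\frac{1463883214845282}{2861906183} \approx 5.1151 \cdot 10^{5}$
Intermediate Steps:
$\frac{482052}{\frac{244750}{211757} + \frac{128894}{192504}} + 247422 = \frac{482052}{244750 \cdot \frac{1}{211757} + 128894 \cdot \frac{1}{192504}} + 247422 = \frac{482052}{\frac{244750}{211757} + \frac{64447}{96252}} + 247422 = \frac{482052}{\frac{2861906183}{1567848828}} + 247422 = 482052 \cdot \frac{1567848828}{2861906183} + 247422 = \frac{755784663235056}{2861906183} + 247422 = \frac{1463883214845282}{2861906183}$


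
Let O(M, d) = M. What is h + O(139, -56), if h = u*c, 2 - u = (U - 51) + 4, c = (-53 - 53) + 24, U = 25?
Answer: -1829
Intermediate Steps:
c = -82 (c = -106 + 24 = -82)
u = 24 (u = 2 - ((25 - 51) + 4) = 2 - (-26 + 4) = 2 - 1*(-22) = 2 + 22 = 24)
h = -1968 (h = 24*(-82) = -1968)
h + O(139, -56) = -1968 + 139 = -1829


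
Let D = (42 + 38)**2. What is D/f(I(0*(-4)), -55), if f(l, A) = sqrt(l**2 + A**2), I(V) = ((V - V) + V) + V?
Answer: 1280/11 ≈ 116.36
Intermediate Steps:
I(V) = 2*V (I(V) = (0 + V) + V = V + V = 2*V)
D = 6400 (D = 80**2 = 6400)
f(l, A) = sqrt(A**2 + l**2)
D/f(I(0*(-4)), -55) = 6400/(sqrt((-55)**2 + (2*(0*(-4)))**2)) = 6400/(sqrt(3025 + (2*0)**2)) = 6400/(sqrt(3025 + 0**2)) = 6400/(sqrt(3025 + 0)) = 6400/(sqrt(3025)) = 6400/55 = 6400*(1/55) = 1280/11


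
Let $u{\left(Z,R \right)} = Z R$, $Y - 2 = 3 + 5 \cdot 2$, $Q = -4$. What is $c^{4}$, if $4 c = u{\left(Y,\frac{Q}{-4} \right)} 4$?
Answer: $50625$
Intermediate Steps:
$Y = 15$ ($Y = 2 + \left(3 + 5 \cdot 2\right) = 2 + \left(3 + 10\right) = 2 + 13 = 15$)
$u{\left(Z,R \right)} = R Z$
$c = 15$ ($c = \frac{- \frac{4}{-4} \cdot 15 \cdot 4}{4} = \frac{\left(-4\right) \left(- \frac{1}{4}\right) 15 \cdot 4}{4} = \frac{1 \cdot 15 \cdot 4}{4} = \frac{15 \cdot 4}{4} = \frac{1}{4} \cdot 60 = 15$)
$c^{4} = 15^{4} = 50625$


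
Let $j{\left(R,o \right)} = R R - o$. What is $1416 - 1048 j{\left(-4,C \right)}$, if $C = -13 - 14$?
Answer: $-43648$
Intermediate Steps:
$C = -27$
$j{\left(R,o \right)} = R^{2} - o$
$1416 - 1048 j{\left(-4,C \right)} = 1416 - 1048 \left(\left(-4\right)^{2} - -27\right) = 1416 - 1048 \left(16 + 27\right) = 1416 - 45064 = -43648$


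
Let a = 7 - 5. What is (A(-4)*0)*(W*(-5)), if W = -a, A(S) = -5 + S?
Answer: 0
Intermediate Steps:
a = 2
W = -2 (W = -1*2 = -2)
(A(-4)*0)*(W*(-5)) = ((-5 - 4)*0)*(-2*(-5)) = -9*0*10 = 0*10 = 0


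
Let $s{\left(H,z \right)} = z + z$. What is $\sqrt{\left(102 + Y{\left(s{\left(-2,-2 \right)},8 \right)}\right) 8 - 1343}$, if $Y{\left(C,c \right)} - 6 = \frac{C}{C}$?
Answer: $i \sqrt{471} \approx 21.703 i$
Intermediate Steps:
$s{\left(H,z \right)} = 2 z$
$Y{\left(C,c \right)} = 7$ ($Y{\left(C,c \right)} = 6 + \frac{C}{C} = 6 + 1 = 7$)
$\sqrt{\left(102 + Y{\left(s{\left(-2,-2 \right)},8 \right)}\right) 8 - 1343} = \sqrt{\left(102 + 7\right) 8 - 1343} = \sqrt{109 \cdot 8 - 1343} = \sqrt{872 - 1343} = \sqrt{-471} = i \sqrt{471}$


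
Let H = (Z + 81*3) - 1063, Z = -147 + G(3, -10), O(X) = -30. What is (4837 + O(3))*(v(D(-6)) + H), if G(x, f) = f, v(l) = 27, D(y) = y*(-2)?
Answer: -4566650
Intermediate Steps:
D(y) = -2*y
Z = -157 (Z = -147 - 10 = -157)
H = -977 (H = (-157 + 81*3) - 1063 = (-157 + 243) - 1063 = 86 - 1063 = -977)
(4837 + O(3))*(v(D(-6)) + H) = (4837 - 30)*(27 - 977) = 4807*(-950) = -4566650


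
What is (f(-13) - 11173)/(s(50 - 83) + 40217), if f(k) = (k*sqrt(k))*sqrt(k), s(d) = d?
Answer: -2751/10046 ≈ -0.27384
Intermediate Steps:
f(k) = k**2 (f(k) = k**(3/2)*sqrt(k) = k**2)
(f(-13) - 11173)/(s(50 - 83) + 40217) = ((-13)**2 - 11173)/((50 - 83) + 40217) = (169 - 11173)/(-33 + 40217) = -11004/40184 = -11004*1/40184 = -2751/10046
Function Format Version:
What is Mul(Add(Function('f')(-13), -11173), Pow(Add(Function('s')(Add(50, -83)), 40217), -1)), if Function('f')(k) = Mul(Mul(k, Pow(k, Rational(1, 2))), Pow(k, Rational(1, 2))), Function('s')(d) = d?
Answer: Rational(-2751, 10046) ≈ -0.27384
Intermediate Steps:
Function('f')(k) = Pow(k, 2) (Function('f')(k) = Mul(Pow(k, Rational(3, 2)), Pow(k, Rational(1, 2))) = Pow(k, 2))
Mul(Add(Function('f')(-13), -11173), Pow(Add(Function('s')(Add(50, -83)), 40217), -1)) = Mul(Add(Pow(-13, 2), -11173), Pow(Add(Add(50, -83), 40217), -1)) = Mul(Add(169, -11173), Pow(Add(-33, 40217), -1)) = Mul(-11004, Pow(40184, -1)) = Mul(-11004, Rational(1, 40184)) = Rational(-2751, 10046)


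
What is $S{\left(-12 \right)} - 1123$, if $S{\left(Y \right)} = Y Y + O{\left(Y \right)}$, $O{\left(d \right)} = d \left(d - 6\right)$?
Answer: $-763$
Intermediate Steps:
$O{\left(d \right)} = d \left(-6 + d\right)$
$S{\left(Y \right)} = Y^{2} + Y \left(-6 + Y\right)$ ($S{\left(Y \right)} = Y Y + Y \left(-6 + Y\right) = Y^{2} + Y \left(-6 + Y\right)$)
$S{\left(-12 \right)} - 1123 = 2 \left(-12\right) \left(-3 - 12\right) - 1123 = 2 \left(-12\right) \left(-15\right) - 1123 = 360 - 1123 = -763$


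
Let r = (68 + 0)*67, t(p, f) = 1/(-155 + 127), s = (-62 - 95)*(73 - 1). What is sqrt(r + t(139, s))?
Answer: sqrt(892969)/14 ≈ 67.498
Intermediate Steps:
s = -11304 (s = -157*72 = -11304)
t(p, f) = -1/28 (t(p, f) = 1/(-28) = -1/28)
r = 4556 (r = 68*67 = 4556)
sqrt(r + t(139, s)) = sqrt(4556 - 1/28) = sqrt(127567/28) = sqrt(892969)/14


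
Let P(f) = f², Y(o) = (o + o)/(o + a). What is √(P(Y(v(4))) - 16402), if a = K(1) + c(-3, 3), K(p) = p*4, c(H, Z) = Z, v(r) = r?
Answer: I*√1984578/11 ≈ 128.07*I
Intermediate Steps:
K(p) = 4*p
a = 7 (a = 4*1 + 3 = 4 + 3 = 7)
Y(o) = 2*o/(7 + o) (Y(o) = (o + o)/(o + 7) = (2*o)/(7 + o) = 2*o/(7 + o))
√(P(Y(v(4))) - 16402) = √((2*4/(7 + 4))² - 16402) = √((2*4/11)² - 16402) = √((2*4*(1/11))² - 16402) = √((8/11)² - 16402) = √(64/121 - 16402) = √(-1984578/121) = I*√1984578/11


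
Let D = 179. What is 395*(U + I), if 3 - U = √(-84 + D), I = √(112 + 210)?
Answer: 1185 - 395*√95 + 395*√322 ≈ 4423.0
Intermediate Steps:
I = √322 ≈ 17.944
U = 3 - √95 (U = 3 - √(-84 + 179) = 3 - √95 ≈ -6.7468)
395*(U + I) = 395*((3 - √95) + √322) = 395*(3 + √322 - √95) = 1185 - 395*√95 + 395*√322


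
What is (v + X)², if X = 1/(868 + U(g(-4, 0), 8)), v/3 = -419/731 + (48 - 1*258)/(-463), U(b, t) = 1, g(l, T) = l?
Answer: 11069387346856336/86504019692541649 ≈ 0.12796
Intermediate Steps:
v = -121461/338453 (v = 3*(-419/731 + (48 - 1*258)/(-463)) = 3*(-419*1/731 + (48 - 258)*(-1/463)) = 3*(-419/731 - 210*(-1/463)) = 3*(-419/731 + 210/463) = 3*(-40487/338453) = -121461/338453 ≈ -0.35887)
X = 1/869 (X = 1/(868 + 1) = 1/869 ≈ 0.0011507)
(v + X)² = (-121461/338453 + 1/869)² = (-105211156/294115657)² = 11069387346856336/86504019692541649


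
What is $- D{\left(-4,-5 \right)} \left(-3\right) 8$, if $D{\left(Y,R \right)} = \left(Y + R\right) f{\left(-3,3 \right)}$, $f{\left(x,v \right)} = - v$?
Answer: $648$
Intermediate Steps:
$D{\left(Y,R \right)} = - 3 R - 3 Y$ ($D{\left(Y,R \right)} = \left(Y + R\right) \left(\left(-1\right) 3\right) = \left(R + Y\right) \left(-3\right) = - 3 R - 3 Y$)
$- D{\left(-4,-5 \right)} \left(-3\right) 8 = - \left(\left(-3\right) \left(-5\right) - -12\right) \left(-3\right) 8 = - \left(15 + 12\right) \left(-3\right) 8 = - 27 \left(-3\right) 8 = - \left(-81\right) 8 = \left(-1\right) \left(-648\right) = 648$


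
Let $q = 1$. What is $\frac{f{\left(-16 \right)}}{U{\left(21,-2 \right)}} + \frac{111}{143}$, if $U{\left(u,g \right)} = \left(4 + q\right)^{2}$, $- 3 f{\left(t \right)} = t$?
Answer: $\frac{10613}{10725} \approx 0.98956$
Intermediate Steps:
$f{\left(t \right)} = - \frac{t}{3}$
$U{\left(u,g \right)} = 25$ ($U{\left(u,g \right)} = \left(4 + 1\right)^{2} = 5^{2} = 25$)
$\frac{f{\left(-16 \right)}}{U{\left(21,-2 \right)}} + \frac{111}{143} = \frac{\left(- \frac{1}{3}\right) \left(-16\right)}{25} + \frac{111}{143} = \frac{16}{3} \cdot \frac{1}{25} + 111 \cdot \frac{1}{143} = \frac{16}{75} + \frac{111}{143} = \frac{10613}{10725}$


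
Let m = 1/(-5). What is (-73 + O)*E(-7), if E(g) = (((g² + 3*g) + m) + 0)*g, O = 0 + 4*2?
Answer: 12649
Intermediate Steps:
m = -⅕ ≈ -0.20000
O = 8 (O = 0 + 8 = 8)
E(g) = g*(-⅕ + g² + 3*g) (E(g) = (((g² + 3*g) - ⅕) + 0)*g = ((-⅕ + g² + 3*g) + 0)*g = (-⅕ + g² + 3*g)*g = g*(-⅕ + g² + 3*g))
(-73 + O)*E(-7) = (-73 + 8)*(-7*(-⅕ + (-7)² + 3*(-7))) = -(-455)*(-⅕ + 49 - 21) = -(-455)*139/5 = -65*(-973/5) = 12649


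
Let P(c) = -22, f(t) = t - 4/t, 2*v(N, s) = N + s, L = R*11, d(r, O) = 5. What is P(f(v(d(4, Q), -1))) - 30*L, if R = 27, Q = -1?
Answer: -8932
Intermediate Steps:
L = 297 (L = 27*11 = 297)
v(N, s) = N/2 + s/2 (v(N, s) = (N + s)/2 = N/2 + s/2)
P(f(v(d(4, Q), -1))) - 30*L = -22 - 30*297 = -22 - 8910 = -8932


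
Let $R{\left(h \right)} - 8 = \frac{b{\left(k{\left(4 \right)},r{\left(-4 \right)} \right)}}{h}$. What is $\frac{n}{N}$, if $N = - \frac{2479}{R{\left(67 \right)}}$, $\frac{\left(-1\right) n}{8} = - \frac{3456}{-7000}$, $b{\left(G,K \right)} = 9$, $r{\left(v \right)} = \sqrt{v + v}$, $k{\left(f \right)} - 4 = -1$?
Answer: $\frac{376704}{29066275} \approx 0.01296$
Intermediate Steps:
$k{\left(f \right)} = 3$ ($k{\left(f \right)} = 4 - 1 = 3$)
$r{\left(v \right)} = \sqrt{2} \sqrt{v}$ ($r{\left(v \right)} = \sqrt{2 v} = \sqrt{2} \sqrt{v}$)
$R{\left(h \right)} = 8 + \frac{9}{h}$
$n = - \frac{3456}{875}$ ($n = - 8 \left(- \frac{3456}{-7000}\right) = - 8 \left(\left(-3456\right) \left(- \frac{1}{7000}\right)\right) = \left(-8\right) \frac{432}{875} = - \frac{3456}{875} \approx -3.9497$)
$N = - \frac{166093}{545}$ ($N = - \frac{2479}{8 + \frac{9}{67}} = - \frac{2479}{\frac{545}{67}} = \left(-2479\right) \frac{67}{545} = - \frac{166093}{545} \approx -304.76$)
$\frac{n}{N} = - \frac{3456}{875 \left(- \frac{166093}{545}\right)} = \left(- \frac{3456}{875}\right) \left(- \frac{545}{166093}\right) = \frac{376704}{29066275}$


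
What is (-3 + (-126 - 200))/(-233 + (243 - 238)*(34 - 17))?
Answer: 329/148 ≈ 2.2230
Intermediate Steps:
(-3 + (-126 - 200))/(-233 + (243 - 238)*(34 - 17)) = (-3 - 326)/(-233 + 5*17) = -329/(-233 + 85) = -329/(-148) = -329*(-1/148) = 329/148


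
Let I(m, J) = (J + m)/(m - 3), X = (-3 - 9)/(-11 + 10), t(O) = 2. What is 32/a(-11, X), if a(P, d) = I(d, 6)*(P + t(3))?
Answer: -16/9 ≈ -1.7778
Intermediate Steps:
X = 12 (X = -12/(-1) = -12*(-1) = 12)
I(m, J) = (J + m)/(-3 + m)
a(P, d) = (2 + P)*(6 + d)/(-3 + d) (a(P, d) = ((6 + d)/(-3 + d))*(P + 2) = ((6 + d)/(-3 + d))*(2 + P) = (2 + P)*(6 + d)/(-3 + d))
32/a(-11, X) = 32/(((2 - 11)*(6 + 12)/(-3 + 12))) = 32/((-9*18/9)) = 32/(((1/9)*(-9)*18)) = 32/(-18) = 32*(-1/18) = -16/9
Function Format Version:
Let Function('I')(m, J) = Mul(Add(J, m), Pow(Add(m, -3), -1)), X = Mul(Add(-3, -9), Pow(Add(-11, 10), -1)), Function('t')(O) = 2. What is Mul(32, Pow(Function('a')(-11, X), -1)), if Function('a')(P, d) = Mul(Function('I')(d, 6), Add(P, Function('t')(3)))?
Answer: Rational(-16, 9) ≈ -1.7778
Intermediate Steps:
X = 12 (X = Mul(-12, Pow(-1, -1)) = Mul(-12, -1) = 12)
Function('I')(m, J) = Mul(Pow(Add(-3, m), -1), Add(J, m)) (Function('I')(m, J) = Mul(Add(J, m), Pow(Add(-3, m), -1)) = Mul(Pow(Add(-3, m), -1), Add(J, m)))
Function('a')(P, d) = Mul(Pow(Add(-3, d), -1), Add(2, P), Add(6, d)) (Function('a')(P, d) = Mul(Mul(Pow(Add(-3, d), -1), Add(6, d)), Add(P, 2)) = Mul(Mul(Pow(Add(-3, d), -1), Add(6, d)), Add(2, P)) = Mul(Pow(Add(-3, d), -1), Add(2, P), Add(6, d)))
Mul(32, Pow(Function('a')(-11, X), -1)) = Mul(32, Pow(Mul(Pow(Add(-3, 12), -1), Add(2, -11), Add(6, 12)), -1)) = Mul(32, Pow(Mul(Pow(9, -1), -9, 18), -1)) = Mul(32, Pow(Mul(Rational(1, 9), -9, 18), -1)) = Mul(32, Pow(-18, -1)) = Mul(32, Rational(-1, 18)) = Rational(-16, 9)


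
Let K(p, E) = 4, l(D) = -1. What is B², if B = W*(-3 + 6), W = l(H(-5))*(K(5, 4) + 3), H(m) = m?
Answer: 441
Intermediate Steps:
W = -7 (W = -(4 + 3) = -1*7 = -7)
B = -21 (B = -7*(-3 + 6) = -7*3 = -21)
B² = (-21)² = 441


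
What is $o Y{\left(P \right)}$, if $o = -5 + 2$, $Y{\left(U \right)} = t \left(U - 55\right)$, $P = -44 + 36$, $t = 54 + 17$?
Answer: $13419$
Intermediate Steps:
$t = 71$
$P = -8$
$Y{\left(U \right)} = -3905 + 71 U$ ($Y{\left(U \right)} = 71 \left(U - 55\right) = 71 \left(-55 + U\right) = -3905 + 71 U$)
$o = -3$
$o Y{\left(P \right)} = - 3 \left(-3905 + 71 \left(-8\right)\right) = - 3 \left(-3905 - 568\right) = \left(-3\right) \left(-4473\right) = 13419$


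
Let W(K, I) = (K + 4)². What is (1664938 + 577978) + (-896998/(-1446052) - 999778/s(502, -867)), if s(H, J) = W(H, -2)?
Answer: 51901192267539389/23140085617 ≈ 2.2429e+6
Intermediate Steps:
W(K, I) = (4 + K)²
s(H, J) = (4 + H)²
(1664938 + 577978) + (-896998/(-1446052) - 999778/s(502, -867)) = (1664938 + 577978) + (-896998/(-1446052) - 999778/(4 + 502)²) = 2242916 + (-896998*(-1/1446052) - 999778/(506²)) = 2242916 + (448499/723026 - 999778/256036) = 2242916 + (448499/723026 - 999778*1/256036) = 2242916 + (448499/723026 - 499889/128018) = 2242916 - 76004199783/23140085617 = 51901192267539389/23140085617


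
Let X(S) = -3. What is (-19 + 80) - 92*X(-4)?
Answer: 337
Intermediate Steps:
(-19 + 80) - 92*X(-4) = (-19 + 80) - 92*(-3) = 61 + 276 = 337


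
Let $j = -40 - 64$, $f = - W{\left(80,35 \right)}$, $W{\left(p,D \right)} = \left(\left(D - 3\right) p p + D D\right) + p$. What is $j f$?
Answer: $21434920$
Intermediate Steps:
$W{\left(p,D \right)} = p + D^{2} + p^{2} \left(-3 + D\right)$ ($W{\left(p,D \right)} = \left(\left(-3 + D\right) p p + D^{2}\right) + p = \left(p \left(-3 + D\right) p + D^{2}\right) + p = \left(p^{2} \left(-3 + D\right) + D^{2}\right) + p = \left(D^{2} + p^{2} \left(-3 + D\right)\right) + p = p + D^{2} + p^{2} \left(-3 + D\right)$)
$f = -206105$ ($f = - (80 + 35^{2} - 3 \cdot 80^{2} + 35 \cdot 80^{2}) = - (80 + 1225 - 19200 + 35 \cdot 6400) = - (80 + 1225 - 19200 + 224000) = \left(-1\right) 206105 = -206105$)
$j = -104$ ($j = -40 - 64 = -104$)
$j f = \left(-104\right) \left(-206105\right) = 21434920$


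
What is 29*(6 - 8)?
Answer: -58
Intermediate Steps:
29*(6 - 8) = 29*(-2) = -58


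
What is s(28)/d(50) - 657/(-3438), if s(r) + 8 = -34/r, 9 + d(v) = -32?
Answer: 22795/54817 ≈ 0.41584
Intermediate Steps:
d(v) = -41 (d(v) = -9 - 32 = -41)
s(r) = -8 - 34/r
s(28)/d(50) - 657/(-3438) = (-8 - 34/28)/(-41) - 657/(-3438) = (-8 - 34*1/28)*(-1/41) - 657*(-1/3438) = (-8 - 17/14)*(-1/41) + 73/382 = -129/14*(-1/41) + 73/382 = 129/574 + 73/382 = 22795/54817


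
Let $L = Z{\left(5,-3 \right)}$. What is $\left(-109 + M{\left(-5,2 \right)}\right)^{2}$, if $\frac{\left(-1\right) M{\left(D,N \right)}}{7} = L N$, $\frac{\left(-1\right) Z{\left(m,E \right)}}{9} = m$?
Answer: $271441$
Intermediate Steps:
$Z{\left(m,E \right)} = - 9 m$
$L = -45$ ($L = \left(-9\right) 5 = -45$)
$M{\left(D,N \right)} = 315 N$ ($M{\left(D,N \right)} = - 7 \left(- 45 N\right) = 315 N$)
$\left(-109 + M{\left(-5,2 \right)}\right)^{2} = \left(-109 + 315 \cdot 2\right)^{2} = \left(-109 + 630\right)^{2} = 521^{2} = 271441$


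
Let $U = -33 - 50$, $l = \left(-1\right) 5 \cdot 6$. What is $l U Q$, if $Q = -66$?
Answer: $-164340$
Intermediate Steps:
$l = -30$ ($l = \left(-5\right) 6 = -30$)
$U = -83$ ($U = -33 - 50 = -83$)
$l U Q = \left(-30\right) \left(-83\right) \left(-66\right) = 2490 \left(-66\right) = -164340$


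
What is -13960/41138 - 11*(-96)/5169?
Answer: -4786252/35440387 ≈ -0.13505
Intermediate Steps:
-13960/41138 - 11*(-96)/5169 = -13960*1/41138 + 1056*(1/5169) = -6980/20569 + 352/1723 = -4786252/35440387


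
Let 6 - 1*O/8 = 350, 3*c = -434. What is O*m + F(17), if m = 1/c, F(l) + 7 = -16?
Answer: -863/217 ≈ -3.9770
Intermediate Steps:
c = -434/3 (c = (1/3)*(-434) = -434/3 ≈ -144.67)
F(l) = -23 (F(l) = -7 - 16 = -23)
O = -2752 (O = 48 - 8*350 = 48 - 2800 = -2752)
m = -3/434 (m = 1/(-434/3) = -3/434 ≈ -0.0069124)
O*m + F(17) = -2752*(-3/434) - 23 = 4128/217 - 23 = -863/217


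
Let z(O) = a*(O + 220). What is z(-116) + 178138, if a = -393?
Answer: 137266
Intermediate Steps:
z(O) = -86460 - 393*O (z(O) = -393*(O + 220) = -393*(220 + O) = -86460 - 393*O)
z(-116) + 178138 = (-86460 - 393*(-116)) + 178138 = (-86460 + 45588) + 178138 = -40872 + 178138 = 137266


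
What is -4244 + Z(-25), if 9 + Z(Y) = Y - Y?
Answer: -4253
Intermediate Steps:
Z(Y) = -9 (Z(Y) = -9 + (Y - Y) = -9 + 0 = -9)
-4244 + Z(-25) = -4244 - 9 = -4253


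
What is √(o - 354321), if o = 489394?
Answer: √135073 ≈ 367.52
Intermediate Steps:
√(o - 354321) = √(489394 - 354321) = √135073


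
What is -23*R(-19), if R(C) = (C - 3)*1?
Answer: 506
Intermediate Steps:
R(C) = -3 + C (R(C) = (-3 + C)*1 = -3 + C)
-23*R(-19) = -23*(-3 - 19) = -23*(-22) = 506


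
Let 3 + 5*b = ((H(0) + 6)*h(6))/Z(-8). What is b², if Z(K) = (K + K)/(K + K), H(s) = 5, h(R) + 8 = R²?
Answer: 3721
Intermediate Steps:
h(R) = -8 + R²
Z(K) = 1 (Z(K) = (2*K)/((2*K)) = (2*K)*(1/(2*K)) = 1)
b = 61 (b = -⅗ + (((5 + 6)*(-8 + 6²))/1)/5 = -⅗ + ((11*(-8 + 36))*1)/5 = -⅗ + ((11*28)*1)/5 = -⅗ + (308*1)/5 = -⅗ + (⅕)*308 = -⅗ + 308/5 = 61)
b² = 61² = 3721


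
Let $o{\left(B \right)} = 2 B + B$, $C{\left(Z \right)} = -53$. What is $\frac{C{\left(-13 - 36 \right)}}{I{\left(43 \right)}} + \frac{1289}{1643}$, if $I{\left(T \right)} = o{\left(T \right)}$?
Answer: $\frac{79202}{211947} \approx 0.37369$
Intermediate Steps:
$o{\left(B \right)} = 3 B$
$I{\left(T \right)} = 3 T$
$\frac{C{\left(-13 - 36 \right)}}{I{\left(43 \right)}} + \frac{1289}{1643} = - \frac{53}{3 \cdot 43} + \frac{1289}{1643} = - \frac{53}{129} + 1289 \cdot \frac{1}{1643} = \left(-53\right) \frac{1}{129} + \frac{1289}{1643} = - \frac{53}{129} + \frac{1289}{1643} = \frac{79202}{211947}$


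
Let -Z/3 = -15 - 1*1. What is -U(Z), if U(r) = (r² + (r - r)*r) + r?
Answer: -2352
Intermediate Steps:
Z = 48 (Z = -3*(-15 - 1*1) = -3*(-15 - 1) = -3*(-16) = 48)
U(r) = r + r² (U(r) = (r² + 0*r) + r = (r² + 0) + r = r² + r = r + r²)
-U(Z) = -48*(1 + 48) = -48*49 = -1*2352 = -2352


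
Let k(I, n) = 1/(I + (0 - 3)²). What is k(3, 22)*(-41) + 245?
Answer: 2899/12 ≈ 241.58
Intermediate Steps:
k(I, n) = 1/(9 + I) (k(I, n) = 1/(I + (-3)²) = 1/(I + 9) = 1/(9 + I))
k(3, 22)*(-41) + 245 = -41/(9 + 3) + 245 = -41/12 + 245 = 2899/12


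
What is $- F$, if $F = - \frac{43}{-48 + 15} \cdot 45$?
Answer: $- \frac{645}{11} \approx -58.636$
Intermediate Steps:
$F = \frac{645}{11}$ ($F = - \frac{43}{-33} \cdot 45 = \left(-43\right) \left(- \frac{1}{33}\right) 45 = \frac{43}{33} \cdot 45 = \frac{645}{11} \approx 58.636$)
$- F = \left(-1\right) \frac{645}{11} = - \frac{645}{11}$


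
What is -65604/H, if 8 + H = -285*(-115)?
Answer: -9372/4681 ≈ -2.0021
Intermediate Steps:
H = 32767 (H = -8 - 285*(-115) = -8 + 32775 = 32767)
-65604/H = -65604/32767 = -65604*1/32767 = -9372/4681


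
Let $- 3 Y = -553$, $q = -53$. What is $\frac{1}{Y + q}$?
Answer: $\frac{3}{394} \approx 0.0076142$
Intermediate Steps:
$Y = \frac{553}{3}$ ($Y = \left(- \frac{1}{3}\right) \left(-553\right) = \frac{553}{3} \approx 184.33$)
$\frac{1}{Y + q} = \frac{1}{\frac{553}{3} - 53} = \frac{1}{\frac{394}{3}} = \frac{3}{394}$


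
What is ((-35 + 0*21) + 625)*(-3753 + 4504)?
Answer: 443090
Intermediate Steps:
((-35 + 0*21) + 625)*(-3753 + 4504) = ((-35 + 0) + 625)*751 = (-35 + 625)*751 = 590*751 = 443090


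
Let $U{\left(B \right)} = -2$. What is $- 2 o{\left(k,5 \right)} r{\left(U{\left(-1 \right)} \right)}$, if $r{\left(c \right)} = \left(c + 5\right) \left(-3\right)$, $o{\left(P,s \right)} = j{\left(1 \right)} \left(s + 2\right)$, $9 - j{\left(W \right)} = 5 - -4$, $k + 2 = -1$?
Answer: $0$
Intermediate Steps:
$k = -3$ ($k = -2 - 1 = -3$)
$j{\left(W \right)} = 0$ ($j{\left(W \right)} = 9 - \left(5 - -4\right) = 9 - \left(5 + 4\right) = 9 - 9 = 0$)
$o{\left(P,s \right)} = 0$ ($o{\left(P,s \right)} = 0 \left(s + 2\right) = 0 \left(2 + s\right) = 0$)
$r{\left(c \right)} = -15 - 3 c$ ($r{\left(c \right)} = \left(5 + c\right) \left(-3\right) = -15 - 3 c$)
$- 2 o{\left(k,5 \right)} r{\left(U{\left(-1 \right)} \right)} = \left(-2\right) 0 \left(-15 - -6\right) = 0 \left(-15 + 6\right) = 0 \left(-9\right) = 0$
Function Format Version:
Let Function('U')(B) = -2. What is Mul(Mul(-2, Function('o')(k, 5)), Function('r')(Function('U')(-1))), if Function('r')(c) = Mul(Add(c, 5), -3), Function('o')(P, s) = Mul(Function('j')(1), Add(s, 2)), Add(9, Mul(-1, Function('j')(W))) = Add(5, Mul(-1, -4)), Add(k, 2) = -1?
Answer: 0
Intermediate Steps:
k = -3 (k = Add(-2, -1) = -3)
Function('j')(W) = 0 (Function('j')(W) = Add(9, Mul(-1, Add(5, Mul(-1, -4)))) = Add(9, Mul(-1, Add(5, 4))) = Add(9, Mul(-1, 9)) = Add(9, -9) = 0)
Function('o')(P, s) = 0 (Function('o')(P, s) = Mul(0, Add(s, 2)) = Mul(0, Add(2, s)) = 0)
Function('r')(c) = Add(-15, Mul(-3, c)) (Function('r')(c) = Mul(Add(5, c), -3) = Add(-15, Mul(-3, c)))
Mul(Mul(-2, Function('o')(k, 5)), Function('r')(Function('U')(-1))) = Mul(Mul(-2, 0), Add(-15, Mul(-3, -2))) = Mul(0, Add(-15, 6)) = Mul(0, -9) = 0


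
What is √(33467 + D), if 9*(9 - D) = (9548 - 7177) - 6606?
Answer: √305519/3 ≈ 184.25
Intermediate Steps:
D = 4316/9 (D = 9 - ((9548 - 7177) - 6606)/9 = 9 - (2371 - 6606)/9 = 9 - ⅑*(-4235) = 9 + 4235/9 = 4316/9 ≈ 479.56)
√(33467 + D) = √(33467 + 4316/9) = √(305519/9) = √305519/3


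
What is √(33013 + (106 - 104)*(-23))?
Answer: 9*√407 ≈ 181.57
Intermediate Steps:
√(33013 + (106 - 104)*(-23)) = √(33013 + 2*(-23)) = √(33013 - 46) = √32967 = 9*√407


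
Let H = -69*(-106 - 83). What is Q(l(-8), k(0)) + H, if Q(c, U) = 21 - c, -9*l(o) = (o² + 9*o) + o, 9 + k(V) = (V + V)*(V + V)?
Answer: 117542/9 ≈ 13060.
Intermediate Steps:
k(V) = -9 + 4*V² (k(V) = -9 + (V + V)*(V + V) = -9 + (2*V)*(2*V) = -9 + 4*V²)
l(o) = -10*o/9 - o²/9 (l(o) = -((o² + 9*o) + o)/9 = -(o² + 10*o)/9 = -10*o/9 - o²/9)
H = 13041 (H = -69*(-189) = 13041)
Q(l(-8), k(0)) + H = (21 - (-1)*(-8)*(10 - 8)/9) + 13041 = (21 - (-1)*(-8)*2/9) + 13041 = (21 - 1*16/9) + 13041 = (21 - 16/9) + 13041 = 173/9 + 13041 = 117542/9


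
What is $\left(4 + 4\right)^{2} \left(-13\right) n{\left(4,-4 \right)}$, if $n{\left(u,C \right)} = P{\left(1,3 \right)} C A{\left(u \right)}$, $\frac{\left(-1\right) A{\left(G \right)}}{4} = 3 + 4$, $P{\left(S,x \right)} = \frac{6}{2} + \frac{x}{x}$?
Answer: $-372736$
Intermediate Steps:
$P{\left(S,x \right)} = 4$ ($P{\left(S,x \right)} = 6 \cdot \frac{1}{2} + 1 = 3 + 1 = 4$)
$A{\left(G \right)} = -28$ ($A{\left(G \right)} = - 4 \left(3 + 4\right) = \left(-4\right) 7 = -28$)
$n{\left(u,C \right)} = - 112 C$ ($n{\left(u,C \right)} = 4 C \left(-28\right) = - 112 C$)
$\left(4 + 4\right)^{2} \left(-13\right) n{\left(4,-4 \right)} = \left(4 + 4\right)^{2} \left(-13\right) \left(\left(-112\right) \left(-4\right)\right) = 8^{2} \left(-13\right) 448 = 64 \left(-13\right) 448 = \left(-832\right) 448 = -372736$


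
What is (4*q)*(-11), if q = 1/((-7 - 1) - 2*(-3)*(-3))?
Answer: 22/13 ≈ 1.6923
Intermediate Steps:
q = -1/26 (q = 1/(-8 + 6*(-3)) = 1/(-8 - 18) = 1/(-26) = -1/26 ≈ -0.038462)
(4*q)*(-11) = (4*(-1/26))*(-11) = -2/13*(-11) = 22/13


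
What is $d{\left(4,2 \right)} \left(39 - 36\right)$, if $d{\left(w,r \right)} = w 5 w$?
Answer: $240$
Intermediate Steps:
$d{\left(w,r \right)} = 5 w^{2}$
$d{\left(4,2 \right)} \left(39 - 36\right) = 5 \cdot 4^{2} \left(39 - 36\right) = 5 \cdot 16 \cdot 3 = 80 \cdot 3 = 240$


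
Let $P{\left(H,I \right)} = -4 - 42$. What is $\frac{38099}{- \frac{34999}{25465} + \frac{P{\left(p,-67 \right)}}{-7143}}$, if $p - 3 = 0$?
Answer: $- \frac{6930074563005}{248826467} \approx -27851.0$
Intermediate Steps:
$p = 3$ ($p = 3 + 0 = 3$)
$P{\left(H,I \right)} = -46$ ($P{\left(H,I \right)} = -4 - 42 = -46$)
$\frac{38099}{- \frac{34999}{25465} + \frac{P{\left(p,-67 \right)}}{-7143}} = \frac{38099}{- \frac{34999}{25465} - \frac{46}{-7143}} = \frac{38099}{\left(-34999\right) \frac{1}{25465} - - \frac{46}{7143}} = \frac{38099}{- \frac{34999}{25465} + \frac{46}{7143}} = \frac{38099}{- \frac{248826467}{181896495}} = 38099 \left(- \frac{181896495}{248826467}\right) = - \frac{6930074563005}{248826467}$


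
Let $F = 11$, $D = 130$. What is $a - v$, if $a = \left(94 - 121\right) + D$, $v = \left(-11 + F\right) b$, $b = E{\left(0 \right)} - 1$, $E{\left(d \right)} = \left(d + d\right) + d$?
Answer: $103$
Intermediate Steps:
$E{\left(d \right)} = 3 d$ ($E{\left(d \right)} = 2 d + d = 3 d$)
$b = -1$ ($b = 3 \cdot 0 - 1 = 0 - 1 = -1$)
$v = 0$ ($v = \left(-11 + 11\right) \left(-1\right) = 0 \left(-1\right) = 0$)
$a = 103$ ($a = \left(94 - 121\right) + 130 = -27 + 130 = 103$)
$a - v = 103 - 0 = 103 + 0 = 103$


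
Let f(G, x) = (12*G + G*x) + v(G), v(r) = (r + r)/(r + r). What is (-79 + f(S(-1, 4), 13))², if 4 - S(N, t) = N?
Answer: 2209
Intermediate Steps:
v(r) = 1 (v(r) = (2*r)/((2*r)) = (2*r)*(1/(2*r)) = 1)
S(N, t) = 4 - N
f(G, x) = 1 + 12*G + G*x (f(G, x) = (12*G + G*x) + 1 = 1 + 12*G + G*x)
(-79 + f(S(-1, 4), 13))² = (-79 + (1 + 12*(4 - 1*(-1)) + (4 - 1*(-1))*13))² = (-79 + (1 + 12*(4 + 1) + (4 + 1)*13))² = (-79 + (1 + 12*5 + 5*13))² = (-79 + (1 + 60 + 65))² = (-79 + 126)² = 47² = 2209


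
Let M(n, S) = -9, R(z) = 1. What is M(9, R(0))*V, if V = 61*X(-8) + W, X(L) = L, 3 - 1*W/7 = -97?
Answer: -1908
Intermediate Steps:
W = 700 (W = 21 - 7*(-97) = 21 + 679 = 700)
V = 212 (V = 61*(-8) + 700 = -488 + 700 = 212)
M(9, R(0))*V = -9*212 = -1908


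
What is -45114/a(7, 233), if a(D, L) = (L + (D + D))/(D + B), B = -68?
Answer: 2751954/247 ≈ 11142.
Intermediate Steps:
a(D, L) = (L + 2*D)/(-68 + D) (a(D, L) = (L + (D + D))/(D - 68) = (L + 2*D)/(-68 + D))
-45114/a(7, 233) = -45114*(-68 + 7)/(233 + 2*7) = -45114*(-61/(233 + 14)) = -45114/((-1/61*247)) = -45114/(-247/61) = -45114*(-61/247) = 2751954/247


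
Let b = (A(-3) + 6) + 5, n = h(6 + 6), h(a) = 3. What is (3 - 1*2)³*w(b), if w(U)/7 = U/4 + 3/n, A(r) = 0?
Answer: 105/4 ≈ 26.250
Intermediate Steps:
n = 3
b = 11 (b = (0 + 6) + 5 = 6 + 5 = 11)
w(U) = 7 + 7*U/4 (w(U) = 7*(U/4 + 3/3) = 7*(U*(¼) + 3*(⅓)) = 7*(U/4 + 1) = 7*(1 + U/4) = 7 + 7*U/4)
(3 - 1*2)³*w(b) = (3 - 1*2)³*(7 + (7/4)*11) = (3 - 2)³*(7 + 77/4) = 1³*(105/4) = 1*(105/4) = 105/4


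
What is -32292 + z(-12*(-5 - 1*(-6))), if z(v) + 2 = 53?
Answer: -32241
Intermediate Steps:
z(v) = 51 (z(v) = -2 + 53 = 51)
-32292 + z(-12*(-5 - 1*(-6))) = -32292 + 51 = -32241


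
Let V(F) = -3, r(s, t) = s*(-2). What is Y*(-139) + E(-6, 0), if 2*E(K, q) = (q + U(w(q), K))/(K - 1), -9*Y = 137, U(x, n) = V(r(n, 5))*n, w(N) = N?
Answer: 133220/63 ≈ 2114.6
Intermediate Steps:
r(s, t) = -2*s
U(x, n) = -3*n
Y = -137/9 (Y = -1/9*137 = -137/9 ≈ -15.222)
E(K, q) = (q - 3*K)/(2*(-1 + K)) (E(K, q) = ((q - 3*K)/(K - 1))/2 = ((q - 3*K)/(-1 + K))/2 = (q - 3*K)/(2*(-1 + K)))
Y*(-139) + E(-6, 0) = -137/9*(-139) + (0 - 3*(-6))/(2*(-1 - 6)) = 19043/9 + (1/2)*(0 + 18)/(-7) = 19043/9 + (1/2)*(-1/7)*18 = 19043/9 - 9/7 = 133220/63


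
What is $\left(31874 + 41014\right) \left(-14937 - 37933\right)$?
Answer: $-3853588560$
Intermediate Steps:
$\left(31874 + 41014\right) \left(-14937 - 37933\right) = 72888 \left(-52870\right) = -3853588560$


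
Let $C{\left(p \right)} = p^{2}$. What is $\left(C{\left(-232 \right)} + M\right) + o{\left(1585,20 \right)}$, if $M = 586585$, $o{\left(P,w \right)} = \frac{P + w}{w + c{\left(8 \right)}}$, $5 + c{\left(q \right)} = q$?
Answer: $\frac{14731012}{23} \approx 6.4048 \cdot 10^{5}$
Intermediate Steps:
$c{\left(q \right)} = -5 + q$
$o{\left(P,w \right)} = \frac{P + w}{3 + w}$ ($o{\left(P,w \right)} = \frac{P + w}{w + \left(-5 + 8\right)} = \frac{P + w}{w + 3} = \frac{P + w}{3 + w}$)
$\left(C{\left(-232 \right)} + M\right) + o{\left(1585,20 \right)} = \left(\left(-232\right)^{2} + 586585\right) + \frac{1585 + 20}{3 + 20} = \left(53824 + 586585\right) + \frac{1}{23} \cdot 1605 = 640409 + \frac{1}{23} \cdot 1605 = 640409 + \frac{1605}{23} = \frac{14731012}{23}$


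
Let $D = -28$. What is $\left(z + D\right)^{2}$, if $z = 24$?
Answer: $16$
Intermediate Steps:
$\left(z + D\right)^{2} = \left(24 - 28\right)^{2} = \left(-4\right)^{2} = 16$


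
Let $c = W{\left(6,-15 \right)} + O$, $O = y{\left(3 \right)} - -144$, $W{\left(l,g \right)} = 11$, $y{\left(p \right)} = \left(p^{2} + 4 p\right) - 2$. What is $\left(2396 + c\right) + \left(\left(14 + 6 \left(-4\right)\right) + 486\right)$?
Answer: $3046$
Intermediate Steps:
$y{\left(p \right)} = -2 + p^{2} + 4 p$
$O = 163$ ($O = \left(-2 + 3^{2} + 4 \cdot 3\right) - -144 = \left(-2 + 9 + 12\right) + 144 = 19 + 144 = 163$)
$c = 174$ ($c = 11 + 163 = 174$)
$\left(2396 + c\right) + \left(\left(14 + 6 \left(-4\right)\right) + 486\right) = \left(2396 + 174\right) + \left(\left(14 + 6 \left(-4\right)\right) + 486\right) = 2570 + \left(\left(14 - 24\right) + 486\right) = 2570 + \left(-10 + 486\right) = 2570 + 476 = 3046$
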